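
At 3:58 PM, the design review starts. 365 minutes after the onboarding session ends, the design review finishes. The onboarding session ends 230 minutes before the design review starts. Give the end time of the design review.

The onboarding session ends at 3:58 PM − 230 min = 12:08 PM.
The design review ends at 12:08 PM + 365 min = 6:13 PM.

6:13 PM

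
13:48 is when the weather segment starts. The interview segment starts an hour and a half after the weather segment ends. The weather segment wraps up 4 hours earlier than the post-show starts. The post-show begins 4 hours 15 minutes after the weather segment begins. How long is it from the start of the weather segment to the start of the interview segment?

1 h 45 min

The post-show starts at 13:48 + 255 min = 18:03.
The weather segment ends at 18:03 − 240 min = 14:03.
The interview segment starts at 14:03 + 90 min = 15:33.
From 13:48 to 15:33 is 1 h 45 min.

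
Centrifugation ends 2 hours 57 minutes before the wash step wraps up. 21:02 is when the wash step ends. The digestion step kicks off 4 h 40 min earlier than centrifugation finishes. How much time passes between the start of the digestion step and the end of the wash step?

Centrifugation ends at 21:02 − 177 min = 18:05.
The digestion step starts at 18:05 − 280 min = 13:25.
From 13:25 to 21:02 is 7 hours 37 minutes.

7 hours 37 minutes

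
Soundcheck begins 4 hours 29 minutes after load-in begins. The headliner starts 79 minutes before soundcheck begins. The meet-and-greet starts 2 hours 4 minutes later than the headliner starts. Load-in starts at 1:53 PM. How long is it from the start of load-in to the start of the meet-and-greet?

5 hours 14 minutes

Soundcheck starts at 1:53 PM + 269 min = 6:22 PM.
The headliner starts at 6:22 PM − 79 min = 5:03 PM.
The meet-and-greet starts at 5:03 PM + 124 min = 7:07 PM.
From 1:53 PM to 7:07 PM is 5 hours 14 minutes.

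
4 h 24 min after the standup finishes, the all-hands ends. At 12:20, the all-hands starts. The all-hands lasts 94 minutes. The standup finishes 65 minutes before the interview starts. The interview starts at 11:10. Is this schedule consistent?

No

The standup ends at 11:10 − 65 min = 10:05.
The all-hands ends at 10:05 + 264 min = 14:29.
The all-hands starts at 14:29 − 94 min = 12:55.
But the all-hands is also said to start at 12:20 — a 35-minute conflict.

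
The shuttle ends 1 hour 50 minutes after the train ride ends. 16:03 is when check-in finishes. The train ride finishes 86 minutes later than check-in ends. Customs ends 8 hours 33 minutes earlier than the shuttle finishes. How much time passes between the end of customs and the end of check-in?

5 h 17 min

The train ride ends at 16:03 + 86 min = 17:29.
The shuttle ends at 17:29 + 110 min = 19:19.
Customs ends at 19:19 − 513 min = 10:46.
From 10:46 to 16:03 is 5 h 17 min.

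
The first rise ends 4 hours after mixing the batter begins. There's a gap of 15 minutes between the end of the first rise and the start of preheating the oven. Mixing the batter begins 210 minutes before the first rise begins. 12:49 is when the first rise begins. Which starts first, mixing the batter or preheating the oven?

mixing the batter

Mixing the batter starts at 12:49 − 210 min = 09:19.
The first rise ends at 09:19 + 240 min = 13:19.
Preheating the oven starts at 13:19 + 15 min = 13:34.
Mixing the batter starts at 09:19 and preheating the oven starts at 13:34, so mixing the batter is first.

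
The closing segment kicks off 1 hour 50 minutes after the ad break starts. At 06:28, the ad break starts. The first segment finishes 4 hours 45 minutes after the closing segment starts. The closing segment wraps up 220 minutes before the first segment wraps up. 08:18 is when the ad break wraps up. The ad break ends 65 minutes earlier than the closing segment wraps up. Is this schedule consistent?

Yes

The closing segment starts at 06:28 + 110 min = 08:18.
The first segment ends at 08:18 + 285 min = 13:03.
The closing segment ends at 13:03 − 220 min = 09:23.
The ad break ends at 09:23 − 65 min = 08:18.
That matches the stated 08:18, so the schedule is consistent.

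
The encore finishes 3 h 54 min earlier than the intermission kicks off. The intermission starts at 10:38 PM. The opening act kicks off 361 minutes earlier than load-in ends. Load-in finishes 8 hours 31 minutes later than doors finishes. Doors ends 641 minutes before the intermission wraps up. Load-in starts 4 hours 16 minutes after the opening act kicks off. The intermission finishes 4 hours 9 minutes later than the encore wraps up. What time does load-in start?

The encore ends at 10:38 PM − 234 min = 6:44 PM.
The intermission ends at 6:44 PM + 249 min = 10:53 PM.
Doors ends at 10:53 PM − 641 min = 12:12 PM.
Load-in ends at 12:12 PM + 511 min = 8:43 PM.
The opening act starts at 8:43 PM − 361 min = 2:42 PM.
Load-in starts at 2:42 PM + 256 min = 6:58 PM.

6:58 PM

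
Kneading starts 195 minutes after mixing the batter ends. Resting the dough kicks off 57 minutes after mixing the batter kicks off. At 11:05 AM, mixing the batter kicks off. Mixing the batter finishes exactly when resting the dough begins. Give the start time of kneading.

Resting the dough starts at 11:05 AM + 57 min = 12:02 PM.
So mixing the batter ends at 12:02 PM.
Kneading starts at 12:02 PM + 195 min = 3:17 PM.

3:17 PM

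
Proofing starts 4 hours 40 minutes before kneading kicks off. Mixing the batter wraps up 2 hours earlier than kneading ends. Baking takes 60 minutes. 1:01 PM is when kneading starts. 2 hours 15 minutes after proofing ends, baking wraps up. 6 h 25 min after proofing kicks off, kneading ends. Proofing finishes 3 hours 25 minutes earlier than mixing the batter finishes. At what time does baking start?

10:36 AM

Proofing starts at 1:01 PM − 280 min = 8:21 AM.
Kneading ends at 8:21 AM + 385 min = 2:46 PM.
Mixing the batter ends at 2:46 PM − 120 min = 12:46 PM.
Proofing ends at 12:46 PM − 205 min = 9:21 AM.
Baking ends at 9:21 AM + 135 min = 11:36 AM.
Baking starts at 11:36 AM − 60 min = 10:36 AM.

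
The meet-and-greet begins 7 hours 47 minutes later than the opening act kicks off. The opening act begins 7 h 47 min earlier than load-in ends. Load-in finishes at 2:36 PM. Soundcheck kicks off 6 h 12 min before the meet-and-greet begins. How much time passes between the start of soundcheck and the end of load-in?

The opening act starts at 2:36 PM − 467 min = 6:49 AM.
The meet-and-greet starts at 6:49 AM + 467 min = 2:36 PM.
Soundcheck starts at 2:36 PM − 372 min = 8:24 AM.
From 8:24 AM to 2:36 PM is 6 hours 12 minutes.

6 hours 12 minutes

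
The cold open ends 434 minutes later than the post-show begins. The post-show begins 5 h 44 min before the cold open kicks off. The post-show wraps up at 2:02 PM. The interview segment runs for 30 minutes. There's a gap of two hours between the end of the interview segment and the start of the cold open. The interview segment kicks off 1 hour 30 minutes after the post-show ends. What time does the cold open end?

7:32 PM

The interview segment starts at 2:02 PM + 90 min = 3:32 PM.
The interview segment ends at 3:32 PM + 30 min = 4:02 PM.
The cold open starts at 4:02 PM + 120 min = 6:02 PM.
The post-show starts at 6:02 PM − 344 min = 12:18 PM.
The cold open ends at 12:18 PM + 434 min = 7:32 PM.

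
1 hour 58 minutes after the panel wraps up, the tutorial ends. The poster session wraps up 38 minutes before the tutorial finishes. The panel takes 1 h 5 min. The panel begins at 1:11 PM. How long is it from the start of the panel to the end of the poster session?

The panel ends at 1:11 PM + 65 min = 2:16 PM.
The tutorial ends at 2:16 PM + 118 min = 4:14 PM.
The poster session ends at 4:14 PM − 38 min = 3:36 PM.
From 1:11 PM to 3:36 PM is 2 h 25 min.

2 h 25 min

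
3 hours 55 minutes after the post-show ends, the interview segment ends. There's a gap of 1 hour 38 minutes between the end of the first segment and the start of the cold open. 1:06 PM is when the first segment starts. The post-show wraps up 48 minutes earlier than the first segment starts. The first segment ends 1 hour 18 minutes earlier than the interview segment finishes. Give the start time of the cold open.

4:33 PM

The post-show ends at 1:06 PM − 48 min = 12:18 PM.
The interview segment ends at 12:18 PM + 235 min = 4:13 PM.
The first segment ends at 4:13 PM − 78 min = 2:55 PM.
The cold open starts at 2:55 PM + 98 min = 4:33 PM.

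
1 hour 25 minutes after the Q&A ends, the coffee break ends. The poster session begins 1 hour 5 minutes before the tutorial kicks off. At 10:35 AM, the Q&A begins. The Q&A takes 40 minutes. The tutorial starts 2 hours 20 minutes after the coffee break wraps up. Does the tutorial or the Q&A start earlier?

the Q&A

The Q&A ends at 10:35 AM + 40 min = 11:15 AM.
The coffee break ends at 11:15 AM + 85 min = 12:40 PM.
The tutorial starts at 12:40 PM + 140 min = 3:00 PM.
The tutorial starts at 3:00 PM and the Q&A starts at 10:35 AM, so the Q&A is first.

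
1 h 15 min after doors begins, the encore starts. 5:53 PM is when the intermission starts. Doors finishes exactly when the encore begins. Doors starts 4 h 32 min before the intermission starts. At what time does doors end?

2:36 PM

Doors starts at 5:53 PM − 272 min = 1:21 PM.
The encore starts at 1:21 PM + 75 min = 2:36 PM.
So doors ends at 2:36 PM.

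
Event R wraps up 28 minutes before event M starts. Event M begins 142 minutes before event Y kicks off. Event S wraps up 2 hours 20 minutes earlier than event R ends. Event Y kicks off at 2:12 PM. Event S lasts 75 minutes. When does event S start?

7:47 AM

Event M starts at 2:12 PM − 142 min = 11:50 AM.
Event R ends at 11:50 AM − 28 min = 11:22 AM.
Event S ends at 11:22 AM − 140 min = 9:02 AM.
Event S starts at 9:02 AM − 75 min = 7:47 AM.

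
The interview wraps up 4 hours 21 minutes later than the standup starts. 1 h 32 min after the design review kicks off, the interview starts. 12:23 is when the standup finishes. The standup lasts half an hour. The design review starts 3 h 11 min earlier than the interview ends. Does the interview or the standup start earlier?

the standup

The standup starts at 12:23 − 30 min = 11:53.
The interview ends at 11:53 + 261 min = 16:14.
The design review starts at 16:14 − 191 min = 13:03.
The interview starts at 13:03 + 92 min = 14:35.
The interview starts at 14:35 and the standup starts at 11:53, so the standup is first.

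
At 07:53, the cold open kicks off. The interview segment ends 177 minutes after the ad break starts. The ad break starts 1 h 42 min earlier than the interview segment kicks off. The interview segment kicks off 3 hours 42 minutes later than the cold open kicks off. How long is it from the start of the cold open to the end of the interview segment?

The interview segment starts at 07:53 + 222 min = 11:35.
The ad break starts at 11:35 − 102 min = 09:53.
The interview segment ends at 09:53 + 177 min = 12:50.
From 07:53 to 12:50 is 4 h 57 min.

4 h 57 min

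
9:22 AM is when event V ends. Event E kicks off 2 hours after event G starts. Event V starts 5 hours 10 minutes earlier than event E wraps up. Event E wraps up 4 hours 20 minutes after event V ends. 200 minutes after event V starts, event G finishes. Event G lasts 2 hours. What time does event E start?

Event E ends at 9:22 AM + 260 min = 1:42 PM.
Event V starts at 1:42 PM − 310 min = 8:32 AM.
Event G ends at 8:32 AM + 200 min = 11:52 AM.
Event G starts at 11:52 AM − 120 min = 9:52 AM.
Event E starts at 9:52 AM + 120 min = 11:52 AM.

11:52 AM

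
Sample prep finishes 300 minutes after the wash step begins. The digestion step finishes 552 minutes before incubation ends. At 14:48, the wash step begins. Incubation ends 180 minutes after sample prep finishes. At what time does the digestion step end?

Sample prep ends at 14:48 + 300 min = 19:48.
Incubation ends at 19:48 + 180 min = 22:48.
The digestion step ends at 22:48 − 552 min = 13:36.

13:36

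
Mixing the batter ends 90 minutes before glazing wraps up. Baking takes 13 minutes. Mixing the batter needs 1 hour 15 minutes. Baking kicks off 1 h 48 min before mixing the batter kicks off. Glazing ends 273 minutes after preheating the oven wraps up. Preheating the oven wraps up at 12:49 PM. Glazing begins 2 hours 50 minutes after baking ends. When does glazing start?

Glazing ends at 12:49 PM + 273 min = 5:22 PM.
Mixing the batter ends at 5:22 PM − 90 min = 3:52 PM.
Mixing the batter starts at 3:52 PM − 75 min = 2:37 PM.
Baking starts at 2:37 PM − 108 min = 12:49 PM.
Baking ends at 12:49 PM + 13 min = 1:02 PM.
Glazing starts at 1:02 PM + 170 min = 3:52 PM.

3:52 PM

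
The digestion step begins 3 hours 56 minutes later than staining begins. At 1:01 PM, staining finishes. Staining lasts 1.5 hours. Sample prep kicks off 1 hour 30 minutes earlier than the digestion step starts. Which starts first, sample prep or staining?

staining

Staining starts at 1:01 PM − 90 min = 11:31 AM.
The digestion step starts at 11:31 AM + 236 min = 3:27 PM.
Sample prep starts at 3:27 PM − 90 min = 1:57 PM.
Sample prep starts at 1:57 PM and staining starts at 11:31 AM, so staining is first.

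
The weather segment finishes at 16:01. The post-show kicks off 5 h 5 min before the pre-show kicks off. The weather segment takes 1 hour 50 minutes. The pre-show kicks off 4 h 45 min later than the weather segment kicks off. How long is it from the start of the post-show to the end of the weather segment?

2 hours 10 minutes

The weather segment starts at 16:01 − 110 min = 14:11.
The pre-show starts at 14:11 + 285 min = 18:56.
The post-show starts at 18:56 − 305 min = 13:51.
From 13:51 to 16:01 is 2 hours 10 minutes.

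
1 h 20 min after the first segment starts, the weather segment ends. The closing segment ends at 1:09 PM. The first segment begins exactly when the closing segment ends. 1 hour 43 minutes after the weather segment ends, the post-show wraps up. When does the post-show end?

The first segment starts at 1:09 PM.
The weather segment ends at 1:09 PM + 80 min = 2:29 PM.
The post-show ends at 2:29 PM + 103 min = 4:12 PM.

4:12 PM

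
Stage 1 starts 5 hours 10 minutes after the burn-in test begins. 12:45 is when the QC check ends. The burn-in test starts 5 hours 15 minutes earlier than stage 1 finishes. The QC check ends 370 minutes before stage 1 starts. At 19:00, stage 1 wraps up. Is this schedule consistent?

The burn-in test starts at 19:00 − 315 min = 13:45.
Stage 1 starts at 13:45 + 310 min = 18:55.
The QC check ends at 18:55 − 370 min = 12:45.
That matches the stated 12:45, so the schedule is consistent.

Yes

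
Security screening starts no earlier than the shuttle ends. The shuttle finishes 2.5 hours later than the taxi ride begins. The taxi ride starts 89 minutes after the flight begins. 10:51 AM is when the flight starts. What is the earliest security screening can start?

2:50 PM

The taxi ride starts at 10:51 AM + 89 min = 12:20 PM.
The shuttle ends at 12:20 PM + 150 min = 2:50 PM.
Security screening is bounded by the shuttle, so the earliest it can start is 2:50 PM.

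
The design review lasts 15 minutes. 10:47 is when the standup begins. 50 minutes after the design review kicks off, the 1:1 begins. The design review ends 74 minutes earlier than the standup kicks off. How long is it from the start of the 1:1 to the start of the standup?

39 minutes

The design review ends at 10:47 − 74 min = 09:33.
The design review starts at 09:33 − 15 min = 09:18.
The 1:1 starts at 09:18 + 50 min = 10:08.
From 10:08 to 10:47 is 39 minutes.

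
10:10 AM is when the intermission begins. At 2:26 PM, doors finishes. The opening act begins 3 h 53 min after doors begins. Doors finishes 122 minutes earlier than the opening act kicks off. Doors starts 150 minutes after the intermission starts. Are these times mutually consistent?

No

Doors starts at 10:10 AM + 150 min = 12:40 PM.
The opening act starts at 12:40 PM + 233 min = 4:33 PM.
Doors ends at 4:33 PM − 122 min = 2:31 PM.
But doors is also said to end at 2:26 PM — a 5-minute conflict.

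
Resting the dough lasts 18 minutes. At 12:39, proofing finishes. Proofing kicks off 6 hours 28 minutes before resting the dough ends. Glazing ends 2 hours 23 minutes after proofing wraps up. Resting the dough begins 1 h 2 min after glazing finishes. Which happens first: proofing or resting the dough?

Glazing ends at 12:39 + 143 min = 15:02.
Resting the dough starts at 15:02 + 62 min = 16:04.
Resting the dough ends at 16:04 + 18 min = 16:22.
Proofing starts at 16:22 − 388 min = 09:54.
Proofing starts at 09:54 and resting the dough starts at 16:04, so proofing is first.

proofing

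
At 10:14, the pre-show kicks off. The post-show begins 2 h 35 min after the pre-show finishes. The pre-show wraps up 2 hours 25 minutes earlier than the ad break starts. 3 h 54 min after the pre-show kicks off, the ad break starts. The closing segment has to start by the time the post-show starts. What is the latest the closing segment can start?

14:18

The ad break starts at 10:14 + 234 min = 14:08.
The pre-show ends at 14:08 − 145 min = 11:43.
The post-show starts at 11:43 + 155 min = 14:18.
The closing segment is bounded by the post-show, so the latest it can start is 14:18.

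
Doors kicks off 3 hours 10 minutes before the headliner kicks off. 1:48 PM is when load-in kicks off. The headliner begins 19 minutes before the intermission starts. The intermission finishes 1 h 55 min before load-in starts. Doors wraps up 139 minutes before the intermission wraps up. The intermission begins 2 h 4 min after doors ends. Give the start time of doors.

The intermission ends at 1:48 PM − 115 min = 11:53 AM.
Doors ends at 11:53 AM − 139 min = 9:34 AM.
The intermission starts at 9:34 AM + 124 min = 11:38 AM.
The headliner starts at 11:38 AM − 19 min = 11:19 AM.
Doors starts at 11:19 AM − 190 min = 8:09 AM.

8:09 AM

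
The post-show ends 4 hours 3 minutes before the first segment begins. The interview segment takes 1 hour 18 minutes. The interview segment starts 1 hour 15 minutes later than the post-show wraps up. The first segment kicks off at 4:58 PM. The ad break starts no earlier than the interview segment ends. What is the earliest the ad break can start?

The post-show ends at 4:58 PM − 243 min = 12:55 PM.
The interview segment starts at 12:55 PM + 75 min = 2:10 PM.
The interview segment ends at 2:10 PM + 78 min = 3:28 PM.
The ad break is bounded by the interview segment, so the earliest it can start is 3:28 PM.

3:28 PM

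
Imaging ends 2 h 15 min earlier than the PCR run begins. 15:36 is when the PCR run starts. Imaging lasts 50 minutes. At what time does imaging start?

12:31

Imaging ends at 15:36 − 135 min = 13:21.
Imaging starts at 13:21 − 50 min = 12:31.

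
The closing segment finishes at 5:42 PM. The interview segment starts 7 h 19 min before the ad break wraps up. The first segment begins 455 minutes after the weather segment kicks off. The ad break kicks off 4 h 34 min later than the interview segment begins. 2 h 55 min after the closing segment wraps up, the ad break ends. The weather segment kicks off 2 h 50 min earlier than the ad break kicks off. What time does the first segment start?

10:37 PM

The ad break ends at 5:42 PM + 175 min = 8:37 PM.
The interview segment starts at 8:37 PM − 439 min = 1:18 PM.
The ad break starts at 1:18 PM + 274 min = 5:52 PM.
The weather segment starts at 5:52 PM − 170 min = 3:02 PM.
The first segment starts at 3:02 PM + 455 min = 10:37 PM.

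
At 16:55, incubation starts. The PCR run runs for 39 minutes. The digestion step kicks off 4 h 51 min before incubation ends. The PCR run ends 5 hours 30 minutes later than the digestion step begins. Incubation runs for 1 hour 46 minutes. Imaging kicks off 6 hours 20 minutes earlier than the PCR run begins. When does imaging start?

12:21

Incubation ends at 16:55 + 106 min = 18:41.
The digestion step starts at 18:41 − 291 min = 13:50.
The PCR run ends at 13:50 + 330 min = 19:20.
The PCR run starts at 19:20 − 39 min = 18:41.
Imaging starts at 18:41 − 380 min = 12:21.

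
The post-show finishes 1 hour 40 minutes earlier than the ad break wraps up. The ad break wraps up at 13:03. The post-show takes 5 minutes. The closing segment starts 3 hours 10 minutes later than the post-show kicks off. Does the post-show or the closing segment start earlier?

The post-show ends at 13:03 − 100 min = 11:23.
The post-show starts at 11:23 − 5 min = 11:18.
The closing segment starts at 11:18 + 190 min = 14:28.
The post-show starts at 11:18 and the closing segment starts at 14:28, so the post-show is first.

the post-show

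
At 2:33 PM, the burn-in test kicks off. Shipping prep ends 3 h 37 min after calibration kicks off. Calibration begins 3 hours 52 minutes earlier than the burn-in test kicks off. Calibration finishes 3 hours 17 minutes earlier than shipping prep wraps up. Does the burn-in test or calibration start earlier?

Calibration starts at 2:33 PM − 232 min = 10:41 AM.
The burn-in test starts at 2:33 PM and calibration starts at 10:41 AM, so calibration is first.

calibration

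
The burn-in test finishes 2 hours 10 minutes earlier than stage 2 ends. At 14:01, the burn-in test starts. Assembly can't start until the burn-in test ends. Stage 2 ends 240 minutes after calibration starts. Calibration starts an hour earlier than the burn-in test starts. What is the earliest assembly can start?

Calibration starts at 14:01 − 60 min = 13:01.
Stage 2 ends at 13:01 + 240 min = 17:01.
The burn-in test ends at 17:01 − 130 min = 14:51.
Assembly is bounded by the burn-in test, so the earliest it can start is 14:51.

14:51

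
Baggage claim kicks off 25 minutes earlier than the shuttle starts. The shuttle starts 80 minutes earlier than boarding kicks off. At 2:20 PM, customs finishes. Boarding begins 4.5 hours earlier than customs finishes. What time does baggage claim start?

8:05 AM

Boarding starts at 2:20 PM − 270 min = 9:50 AM.
The shuttle starts at 9:50 AM − 80 min = 8:30 AM.
Baggage claim starts at 8:30 AM − 25 min = 8:05 AM.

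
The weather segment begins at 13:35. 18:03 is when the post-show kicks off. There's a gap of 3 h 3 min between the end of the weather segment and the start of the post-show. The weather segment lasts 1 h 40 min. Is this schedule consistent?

No

The weather segment ends at 13:35 + 100 min = 15:15.
The post-show starts at 15:15 + 183 min = 18:18.
But the post-show is also said to start at 18:03 — a 15-minute conflict.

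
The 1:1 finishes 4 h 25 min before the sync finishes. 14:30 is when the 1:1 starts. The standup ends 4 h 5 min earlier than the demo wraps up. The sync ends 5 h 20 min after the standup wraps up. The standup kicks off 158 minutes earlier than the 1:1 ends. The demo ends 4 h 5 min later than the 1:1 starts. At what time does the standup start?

12:47

The demo ends at 14:30 + 245 min = 18:35.
The standup ends at 18:35 − 245 min = 14:30.
The sync ends at 14:30 + 320 min = 19:50.
The 1:1 ends at 19:50 − 265 min = 15:25.
The standup starts at 15:25 − 158 min = 12:47.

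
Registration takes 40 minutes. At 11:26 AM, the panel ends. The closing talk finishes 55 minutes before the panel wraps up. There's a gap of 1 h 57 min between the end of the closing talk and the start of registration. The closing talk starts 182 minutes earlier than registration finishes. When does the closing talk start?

The closing talk ends at 11:26 AM − 55 min = 10:31 AM.
Registration starts at 10:31 AM + 117 min = 12:28 PM.
Registration ends at 12:28 PM + 40 min = 1:08 PM.
The closing talk starts at 1:08 PM − 182 min = 10:06 AM.

10:06 AM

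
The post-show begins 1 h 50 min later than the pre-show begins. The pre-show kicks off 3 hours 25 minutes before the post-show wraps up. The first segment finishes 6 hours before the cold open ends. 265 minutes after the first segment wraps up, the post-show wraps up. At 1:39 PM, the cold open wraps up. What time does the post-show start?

10:29 AM

The first segment ends at 1:39 PM − 360 min = 7:39 AM.
The post-show ends at 7:39 AM + 265 min = 12:04 PM.
The pre-show starts at 12:04 PM − 205 min = 8:39 AM.
The post-show starts at 8:39 AM + 110 min = 10:29 AM.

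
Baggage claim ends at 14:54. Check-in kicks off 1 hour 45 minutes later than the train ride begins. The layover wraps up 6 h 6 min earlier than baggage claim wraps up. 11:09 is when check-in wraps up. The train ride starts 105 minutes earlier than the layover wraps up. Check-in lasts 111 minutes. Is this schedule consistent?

The layover ends at 14:54 − 366 min = 08:48.
The train ride starts at 08:48 − 105 min = 07:03.
Check-in starts at 07:03 + 105 min = 08:48.
Check-in ends at 08:48 + 111 min = 10:39.
But check-in is also said to end at 11:09 — a 30-minute conflict.

No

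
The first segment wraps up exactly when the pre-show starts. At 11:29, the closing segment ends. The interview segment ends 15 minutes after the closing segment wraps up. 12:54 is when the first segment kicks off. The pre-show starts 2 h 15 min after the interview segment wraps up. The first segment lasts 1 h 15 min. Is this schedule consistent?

No

The interview segment ends at 11:29 + 15 min = 11:44.
The pre-show starts at 11:44 + 135 min = 13:59.
So the first segment ends at 13:59.
The first segment starts at 13:59 − 75 min = 12:44.
But the first segment is also said to start at 12:54 — a 10-minute conflict.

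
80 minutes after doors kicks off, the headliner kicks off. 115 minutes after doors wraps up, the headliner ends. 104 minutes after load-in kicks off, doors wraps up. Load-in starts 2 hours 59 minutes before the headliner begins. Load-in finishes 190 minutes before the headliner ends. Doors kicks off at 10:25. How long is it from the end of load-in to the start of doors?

1 hour 10 minutes

The headliner starts at 10:25 + 80 min = 11:45.
Load-in starts at 11:45 − 179 min = 08:46.
Doors ends at 08:46 + 104 min = 10:30.
The headliner ends at 10:30 + 115 min = 12:25.
Load-in ends at 12:25 − 190 min = 09:15.
From 09:15 to 10:25 is 1 hour 10 minutes.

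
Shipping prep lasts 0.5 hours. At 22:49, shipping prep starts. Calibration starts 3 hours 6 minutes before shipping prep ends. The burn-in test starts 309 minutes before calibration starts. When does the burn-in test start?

15:04

Shipping prep ends at 22:49 + 30 min = 23:19.
Calibration starts at 23:19 − 186 min = 20:13.
The burn-in test starts at 20:13 − 309 min = 15:04.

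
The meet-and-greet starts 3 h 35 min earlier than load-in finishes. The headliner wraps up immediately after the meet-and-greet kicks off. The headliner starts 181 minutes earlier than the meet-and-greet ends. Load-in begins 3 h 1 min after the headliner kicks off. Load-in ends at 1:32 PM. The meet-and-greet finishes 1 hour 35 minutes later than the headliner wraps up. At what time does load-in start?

11:32 AM

The meet-and-greet starts at 1:32 PM − 215 min = 9:57 AM.
So the headliner ends at 9:57 AM.
The meet-and-greet ends at 9:57 AM + 95 min = 11:32 AM.
The headliner starts at 11:32 AM − 181 min = 8:31 AM.
Load-in starts at 8:31 AM + 181 min = 11:32 AM.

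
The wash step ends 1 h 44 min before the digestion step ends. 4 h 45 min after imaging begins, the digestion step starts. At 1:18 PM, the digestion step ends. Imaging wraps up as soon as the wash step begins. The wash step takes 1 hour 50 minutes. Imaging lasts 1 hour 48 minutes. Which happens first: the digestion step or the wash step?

The wash step ends at 1:18 PM − 104 min = 11:34 AM.
The wash step starts at 11:34 AM − 110 min = 9:44 AM.
So imaging ends at 9:44 AM.
Imaging starts at 9:44 AM − 108 min = 7:56 AM.
The digestion step starts at 7:56 AM + 285 min = 12:41 PM.
The digestion step starts at 12:41 PM and the wash step starts at 9:44 AM, so the wash step is first.

the wash step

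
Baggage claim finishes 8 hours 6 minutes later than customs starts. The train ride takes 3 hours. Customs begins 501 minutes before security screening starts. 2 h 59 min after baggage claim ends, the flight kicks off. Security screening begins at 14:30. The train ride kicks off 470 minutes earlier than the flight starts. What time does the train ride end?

Customs starts at 14:30 − 501 min = 06:09.
Baggage claim ends at 06:09 + 486 min = 14:15.
The flight starts at 14:15 + 179 min = 17:14.
The train ride starts at 17:14 − 470 min = 09:24.
The train ride ends at 09:24 + 180 min = 12:24.

12:24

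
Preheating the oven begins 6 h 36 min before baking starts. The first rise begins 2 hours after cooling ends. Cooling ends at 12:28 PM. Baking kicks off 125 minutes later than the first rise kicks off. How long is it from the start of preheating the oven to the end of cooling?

151 minutes

The first rise starts at 12:28 PM + 120 min = 2:28 PM.
Baking starts at 2:28 PM + 125 min = 4:33 PM.
Preheating the oven starts at 4:33 PM − 396 min = 9:57 AM.
From 9:57 AM to 12:28 PM is 151 minutes.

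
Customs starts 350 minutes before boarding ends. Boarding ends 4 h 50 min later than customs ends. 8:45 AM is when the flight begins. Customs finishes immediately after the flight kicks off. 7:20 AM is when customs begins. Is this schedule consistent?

Customs ends at 8:45 AM.
Boarding ends at 8:45 AM + 290 min = 1:35 PM.
Customs starts at 1:35 PM − 350 min = 7:45 AM.
But customs is also said to start at 7:20 AM — a 25-minute conflict.

No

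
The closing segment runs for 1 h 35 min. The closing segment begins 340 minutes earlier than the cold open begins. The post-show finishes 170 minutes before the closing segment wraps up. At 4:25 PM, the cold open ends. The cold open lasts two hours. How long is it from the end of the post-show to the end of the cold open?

The cold open starts at 4:25 PM − 120 min = 2:25 PM.
The closing segment starts at 2:25 PM − 340 min = 8:45 AM.
The closing segment ends at 8:45 AM + 95 min = 10:20 AM.
The post-show ends at 10:20 AM − 170 min = 7:30 AM.
From 7:30 AM to 4:25 PM is 8 h 55 min.

8 h 55 min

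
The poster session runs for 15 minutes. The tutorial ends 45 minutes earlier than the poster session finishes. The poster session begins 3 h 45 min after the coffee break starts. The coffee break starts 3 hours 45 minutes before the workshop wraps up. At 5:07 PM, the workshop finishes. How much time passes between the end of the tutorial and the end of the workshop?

The coffee break starts at 5:07 PM − 225 min = 1:22 PM.
The poster session starts at 1:22 PM + 225 min = 5:07 PM.
The poster session ends at 5:07 PM + 15 min = 5:22 PM.
The tutorial ends at 5:22 PM − 45 min = 4:37 PM.
From 4:37 PM to 5:07 PM is 0.5 hours.

0.5 hours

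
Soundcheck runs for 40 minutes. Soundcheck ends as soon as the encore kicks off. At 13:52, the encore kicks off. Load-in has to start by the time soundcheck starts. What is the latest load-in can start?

Soundcheck ends at 13:52.
Soundcheck starts at 13:52 − 40 min = 13:12.
Load-in is bounded by soundcheck, so the latest it can start is 13:12.

13:12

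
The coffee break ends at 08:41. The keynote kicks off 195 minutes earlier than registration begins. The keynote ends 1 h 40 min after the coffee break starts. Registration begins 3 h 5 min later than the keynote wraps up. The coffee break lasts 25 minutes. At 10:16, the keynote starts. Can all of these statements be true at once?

The coffee break starts at 08:41 − 25 min = 08:16.
The keynote ends at 08:16 + 100 min = 09:56.
Registration starts at 09:56 + 185 min = 13:01.
The keynote starts at 13:01 − 195 min = 09:46.
But the keynote is also said to start at 10:16 — a 30-minute conflict.

No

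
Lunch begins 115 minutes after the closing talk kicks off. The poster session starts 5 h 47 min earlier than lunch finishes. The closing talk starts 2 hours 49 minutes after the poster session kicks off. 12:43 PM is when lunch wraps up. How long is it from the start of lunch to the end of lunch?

1 h 3 min

The poster session starts at 12:43 PM − 347 min = 6:56 AM.
The closing talk starts at 6:56 AM + 169 min = 9:45 AM.
Lunch starts at 9:45 AM + 115 min = 11:40 AM.
From 11:40 AM to 12:43 PM is 1 h 3 min.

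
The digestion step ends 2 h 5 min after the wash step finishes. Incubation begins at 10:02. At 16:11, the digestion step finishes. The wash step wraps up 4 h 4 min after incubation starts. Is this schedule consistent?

The wash step ends at 10:02 + 244 min = 14:06.
The digestion step ends at 14:06 + 125 min = 16:11.
That matches the stated 16:11, so the schedule is consistent.

Yes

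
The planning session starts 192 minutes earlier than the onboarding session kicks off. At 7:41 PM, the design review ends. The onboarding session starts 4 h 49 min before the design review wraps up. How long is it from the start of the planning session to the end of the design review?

8 hours 1 minute

The onboarding session starts at 7:41 PM − 289 min = 2:52 PM.
The planning session starts at 2:52 PM − 192 min = 11:40 AM.
From 11:40 AM to 7:41 PM is 8 hours 1 minute.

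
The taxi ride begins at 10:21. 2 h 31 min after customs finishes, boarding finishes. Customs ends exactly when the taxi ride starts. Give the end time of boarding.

12:52

Customs ends at 10:21.
Boarding ends at 10:21 + 151 min = 12:52.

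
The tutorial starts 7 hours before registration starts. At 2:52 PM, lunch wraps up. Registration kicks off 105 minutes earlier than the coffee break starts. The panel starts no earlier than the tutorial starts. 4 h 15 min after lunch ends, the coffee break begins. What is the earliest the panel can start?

10:22 AM

The coffee break starts at 2:52 PM + 255 min = 7:07 PM.
Registration starts at 7:07 PM − 105 min = 5:22 PM.
The tutorial starts at 5:22 PM − 420 min = 10:22 AM.
The panel is bounded by the tutorial, so the earliest it can start is 10:22 AM.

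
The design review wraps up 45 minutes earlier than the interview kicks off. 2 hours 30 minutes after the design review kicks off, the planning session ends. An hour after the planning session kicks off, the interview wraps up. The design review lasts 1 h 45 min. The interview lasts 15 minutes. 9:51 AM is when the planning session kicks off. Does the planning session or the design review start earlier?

The interview ends at 9:51 AM + 60 min = 10:51 AM.
The interview starts at 10:51 AM − 15 min = 10:36 AM.
The design review ends at 10:36 AM − 45 min = 9:51 AM.
The design review starts at 9:51 AM − 105 min = 8:06 AM.
The planning session starts at 9:51 AM and the design review starts at 8:06 AM, so the design review is first.

the design review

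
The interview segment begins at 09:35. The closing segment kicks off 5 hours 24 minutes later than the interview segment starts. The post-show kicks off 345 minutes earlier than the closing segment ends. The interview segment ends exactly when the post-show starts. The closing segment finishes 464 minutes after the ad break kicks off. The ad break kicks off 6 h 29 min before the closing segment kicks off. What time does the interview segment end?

10:29

The closing segment starts at 09:35 + 324 min = 14:59.
The ad break starts at 14:59 − 389 min = 08:30.
The closing segment ends at 08:30 + 464 min = 16:14.
The post-show starts at 16:14 − 345 min = 10:29.
So the interview segment ends at 10:29.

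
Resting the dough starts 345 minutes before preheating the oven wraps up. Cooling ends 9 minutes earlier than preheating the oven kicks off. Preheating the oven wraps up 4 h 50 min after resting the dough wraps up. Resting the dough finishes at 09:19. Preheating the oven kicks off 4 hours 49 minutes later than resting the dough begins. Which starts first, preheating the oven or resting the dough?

Preheating the oven ends at 09:19 + 290 min = 14:09.
Resting the dough starts at 14:09 − 345 min = 08:24.
Preheating the oven starts at 08:24 + 289 min = 13:13.
Preheating the oven starts at 13:13 and resting the dough starts at 08:24, so resting the dough is first.

resting the dough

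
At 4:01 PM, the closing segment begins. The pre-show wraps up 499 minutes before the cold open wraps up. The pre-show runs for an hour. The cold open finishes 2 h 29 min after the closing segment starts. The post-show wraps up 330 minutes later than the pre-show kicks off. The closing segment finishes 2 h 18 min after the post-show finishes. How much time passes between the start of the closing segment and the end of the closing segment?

58 minutes

The cold open ends at 4:01 PM + 149 min = 6:30 PM.
The pre-show ends at 6:30 PM − 499 min = 10:11 AM.
The pre-show starts at 10:11 AM − 60 min = 9:11 AM.
The post-show ends at 9:11 AM + 330 min = 2:41 PM.
The closing segment ends at 2:41 PM + 138 min = 4:59 PM.
From 4:01 PM to 4:59 PM is 58 minutes.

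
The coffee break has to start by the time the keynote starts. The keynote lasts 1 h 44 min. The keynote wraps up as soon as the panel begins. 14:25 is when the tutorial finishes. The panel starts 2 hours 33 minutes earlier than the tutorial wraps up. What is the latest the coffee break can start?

The panel starts at 14:25 − 153 min = 11:52.
So the keynote ends at 11:52.
The keynote starts at 11:52 − 104 min = 10:08.
The coffee break is bounded by the keynote, so the latest it can start is 10:08.

10:08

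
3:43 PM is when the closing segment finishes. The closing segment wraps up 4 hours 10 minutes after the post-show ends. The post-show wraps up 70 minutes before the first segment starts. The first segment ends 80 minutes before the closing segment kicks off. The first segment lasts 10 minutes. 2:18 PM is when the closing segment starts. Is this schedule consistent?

The first segment ends at 2:18 PM − 80 min = 12:58 PM.
The first segment starts at 12:58 PM − 10 min = 12:48 PM.
The post-show ends at 12:48 PM − 70 min = 11:38 AM.
The closing segment ends at 11:38 AM + 250 min = 3:48 PM.
But the closing segment is also said to end at 3:43 PM — a 5-minute conflict.

No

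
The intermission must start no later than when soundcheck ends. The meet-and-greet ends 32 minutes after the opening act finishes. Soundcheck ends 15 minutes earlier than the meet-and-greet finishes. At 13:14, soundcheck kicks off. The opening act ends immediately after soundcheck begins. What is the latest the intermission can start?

The opening act ends at 13:14.
The meet-and-greet ends at 13:14 + 32 min = 13:46.
Soundcheck ends at 13:46 − 15 min = 13:31.
The intermission is bounded by soundcheck, so the latest it can start is 13:31.

13:31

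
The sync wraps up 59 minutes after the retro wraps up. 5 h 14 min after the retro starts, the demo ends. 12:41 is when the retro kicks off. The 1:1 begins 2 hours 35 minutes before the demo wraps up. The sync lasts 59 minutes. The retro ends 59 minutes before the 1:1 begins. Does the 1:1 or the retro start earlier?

the retro

The demo ends at 12:41 + 314 min = 17:55.
The 1:1 starts at 17:55 − 155 min = 15:20.
The 1:1 starts at 15:20 and the retro starts at 12:41, so the retro is first.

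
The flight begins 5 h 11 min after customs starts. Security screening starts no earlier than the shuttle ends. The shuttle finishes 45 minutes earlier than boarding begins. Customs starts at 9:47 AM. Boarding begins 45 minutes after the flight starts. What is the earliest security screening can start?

2:58 PM

The flight starts at 9:47 AM + 311 min = 2:58 PM.
Boarding starts at 2:58 PM + 45 min = 3:43 PM.
The shuttle ends at 3:43 PM − 45 min = 2:58 PM.
Security screening is bounded by the shuttle, so the earliest it can start is 2:58 PM.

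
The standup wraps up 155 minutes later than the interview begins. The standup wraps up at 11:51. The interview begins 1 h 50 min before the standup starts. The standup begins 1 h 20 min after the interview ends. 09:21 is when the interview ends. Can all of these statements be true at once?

The standup starts at 09:21 + 80 min = 10:41.
The interview starts at 10:41 − 110 min = 08:51.
The standup ends at 08:51 + 155 min = 11:26.
But the standup is also said to end at 11:51 — a 25-minute conflict.

No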